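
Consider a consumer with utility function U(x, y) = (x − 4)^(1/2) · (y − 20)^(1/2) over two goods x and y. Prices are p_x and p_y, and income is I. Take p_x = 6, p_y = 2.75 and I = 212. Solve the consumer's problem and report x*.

After buying the subsistence bundle (4, 20), a share 0.5 of the remaining income goes to x: x* = 4 + 0.5·(I − 4p_x − 20p_y)/p_x.
Discretionary income = 212 − 4·6 − 20·2.75 = 133; x* = 4 + 0.5·133/6 = 15.0833.

x* = 15.0833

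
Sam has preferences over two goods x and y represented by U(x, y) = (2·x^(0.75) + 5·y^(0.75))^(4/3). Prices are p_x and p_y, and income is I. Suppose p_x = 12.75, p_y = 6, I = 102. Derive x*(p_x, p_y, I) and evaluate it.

x* = 0.0213

Numerically y/x = 796.518326, so x* = 102/(12.75 + 6·796.518326) = 0.0213.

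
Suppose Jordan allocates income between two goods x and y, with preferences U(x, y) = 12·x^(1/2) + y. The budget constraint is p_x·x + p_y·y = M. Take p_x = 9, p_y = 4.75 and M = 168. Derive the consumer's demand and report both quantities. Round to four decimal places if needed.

x* = 10.0278, y* = 16.3684

MU_x = 6/√x, MU_y = 1. Tangency: 6/√x = p_x/p_y.
Solve: √x = 6·p_y/p_x, so x*(p_x,p_y) = (6·p_y/p_x)², and y* = (M − p_x·x*)/p_y.
Plugging in: x* = (6·4.75/9)² = 10.0278, y* = 16.3684.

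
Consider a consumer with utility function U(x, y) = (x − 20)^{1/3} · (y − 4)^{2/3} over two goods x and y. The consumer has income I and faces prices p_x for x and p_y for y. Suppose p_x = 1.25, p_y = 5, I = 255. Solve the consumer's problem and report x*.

MRS = (1/2)·(y−4)/(x−20). Tangency with p_x/p_y gives y−4 = 2·(p_x/p_y)·(x−20).
Substituting into the budget: x* = 20 + 1/3·(I − 20·p_x − 4·p_y)/p_x, and y* = 4 + 2/3·(…)/p_y.
Discretionary income = 255 − 20·1.25 − 4·5 = 210; x* = 20 + 1/3·210/1.25 = 76.

x* = 76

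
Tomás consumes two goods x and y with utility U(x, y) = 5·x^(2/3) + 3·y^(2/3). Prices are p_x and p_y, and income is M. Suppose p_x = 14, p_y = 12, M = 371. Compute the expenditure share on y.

Substitute y = (y/x)·x into the budget: x* = M/(p_x + p_y·(y/x)).
Numerically y/x = 0.343, so x* = 371/(14 + 12·0.343) = 20.4791 and y* = 0.343·20.4791 = 7.0243.
Expenditure on y: 12·7.0243 = 84.2921; share = 0.2272.

share on y = 0.2272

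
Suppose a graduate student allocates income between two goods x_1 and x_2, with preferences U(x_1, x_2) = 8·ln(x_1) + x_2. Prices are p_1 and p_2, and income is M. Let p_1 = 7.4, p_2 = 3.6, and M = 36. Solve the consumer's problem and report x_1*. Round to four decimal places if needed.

Set MRS = p_1/p_2: (8/x_1)/1 = p_1/p_2.
So x_1*(p_1,p_2) = 8·p_2/p_1, independent of income; and x_2* = (M − 8·p_2)/p_2.
At the given prices: x_1* = 8·3.6/7.4 = 3.8919.

x_1* = 3.8919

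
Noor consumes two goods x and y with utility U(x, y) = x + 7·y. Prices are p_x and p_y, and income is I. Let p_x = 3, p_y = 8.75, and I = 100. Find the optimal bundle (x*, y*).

Perfect substitutes: compare marginal utility per dollar. 1/p_x vs 7/p_y → 0.3333 vs 0.8.
y gives more utility per dollar, so spend all income on y: y* = I/p_y, x* = 0.
Numerically: x* = 0, y* = 11.4286.

x* = 0, y* = 11.4286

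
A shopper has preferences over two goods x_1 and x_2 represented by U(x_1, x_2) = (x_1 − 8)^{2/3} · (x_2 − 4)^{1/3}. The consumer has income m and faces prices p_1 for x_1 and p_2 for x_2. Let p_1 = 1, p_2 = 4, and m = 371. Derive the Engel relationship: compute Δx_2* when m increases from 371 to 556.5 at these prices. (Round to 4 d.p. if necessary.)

MRS = 2·(x_2−4)/(x_1−8). Tangency with p_1/p_2 gives x_2−4 = (1/2)·(p_1/p_2)·(x_1−8).
After buying the subsistence bundle (8, 4), a share 2/3 of the remaining income goes to x_1: x_1* = 8 + 2/3·(m − 8p_1 − 4p_2)/p_1.
Discretionary income = 371 − 8·1 − 4·4 = 347; x_2* = 4 + 1/3·347/4 = 32.9167.
At m' = 556.5: x_2* = 48.375. Change: 48.375 − 32.9167 = 15.4583.

Δx_2* = 15.4583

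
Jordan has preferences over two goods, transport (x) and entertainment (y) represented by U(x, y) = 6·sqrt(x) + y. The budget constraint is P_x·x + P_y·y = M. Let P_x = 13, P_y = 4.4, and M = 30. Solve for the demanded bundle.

MU_x = 3/√x, MU_y = 1. Tangency: 3/√x = P_x/P_y.
Solve: √x = 3·P_y/P_x, so x*(P_x,P_y) = (3·P_y/P_x)², and y* = (M − P_x·x*)/P_y.
Plugging in: x* = (3·4.4/13)² = 1.031, y* = 3.772.

x* = 1.031, y* = 3.772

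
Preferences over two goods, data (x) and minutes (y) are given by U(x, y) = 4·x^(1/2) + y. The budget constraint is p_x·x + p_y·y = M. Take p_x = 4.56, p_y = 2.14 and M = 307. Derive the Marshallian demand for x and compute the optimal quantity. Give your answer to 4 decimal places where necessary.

x* = 0.881

Thus x* = (2·p_y/p_x)² — independent of M — with the rest of income spent on y.
Plugging in: x* = (2·2.14/4.56)² = 0.881.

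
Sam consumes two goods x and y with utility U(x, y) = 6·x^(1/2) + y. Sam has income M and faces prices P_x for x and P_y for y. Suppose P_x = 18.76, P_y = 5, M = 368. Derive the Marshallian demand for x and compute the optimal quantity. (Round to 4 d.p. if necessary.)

x* = 0.6393

Set MRS = P_x/P_y: 3·x^(−1/2) = P_x/P_y.
Thus x* = (3·P_y/P_x)² — independent of M — with the rest of income spent on y.
Plugging in: x* = (3·5/18.76)² = 0.6393.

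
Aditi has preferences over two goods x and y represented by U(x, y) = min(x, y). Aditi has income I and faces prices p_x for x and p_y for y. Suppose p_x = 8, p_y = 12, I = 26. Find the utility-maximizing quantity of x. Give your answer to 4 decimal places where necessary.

With perfect complements, no substitution: consume in ratio x:y = 1:1.
Budget: p_x·x + p_y·x = I, so (p_x + p_y)·x = I.
Demand: x*(p_x,p_y,I) = I/(p_x + p_y), y* = I/(p_x + p_y).
Here 8 + 12 = 20, giving x* = 1.3.

x* = 1.3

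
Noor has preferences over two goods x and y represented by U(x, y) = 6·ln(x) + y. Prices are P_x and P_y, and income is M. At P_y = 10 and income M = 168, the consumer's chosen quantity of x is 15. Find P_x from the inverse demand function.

P_x = 4

MU_x = 6/x, MU_y = 1. Tangency: 6/x = P_x/P_y.
So x*(P_x,P_y) = 6·P_y/P_x, independent of income; and y* = (M − 6·P_y)/P_y.
Set x* = 15 in the demand function and solve for P_x: P_x = 4.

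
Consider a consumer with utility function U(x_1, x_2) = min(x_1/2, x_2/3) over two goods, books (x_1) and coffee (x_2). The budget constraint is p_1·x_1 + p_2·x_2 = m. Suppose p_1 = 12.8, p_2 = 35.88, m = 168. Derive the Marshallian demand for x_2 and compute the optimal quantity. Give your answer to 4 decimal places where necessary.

With perfect complements, no substitution: consume in ratio x_1:x_2 = 2:3.
Budget: p_1·x_1 + p_2·(3/2)·x_1 = m, so (2·p_1 + 3·p_2)·x_1 = 2·m.
Demand: x_1*(p_1,p_2,m) = 2·m/(2·p_1 + 3·p_2), x_2* = 3·m/(2·p_1 + 3·p_2).
Here 2·12.8 + 3·35.88 = 133.24, giving x_2* = 3.7826.

x_2* = 3.7826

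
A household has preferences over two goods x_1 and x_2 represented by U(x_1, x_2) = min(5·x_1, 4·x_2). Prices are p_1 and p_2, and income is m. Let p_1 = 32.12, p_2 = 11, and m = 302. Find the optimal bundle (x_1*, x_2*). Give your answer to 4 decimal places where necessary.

x_1* = 6.5838, x_2* = 8.2298

With perfect complements, no substitution: consume in ratio x_1:x_2 = 4:5.
Budget: p_1·x_1 + p_2·(5/4)·x_1 = m, so (4·p_1 + 5·p_2)·x_1 = 4·m.
Demand: x_1*(p_1,p_2,m) = 4·m/(4·p_1 + 5·p_2), x_2* = 5·m/(4·p_1 + 5·p_2).
Here 4·32.12 + 5·11 = 183.48, giving x_1* = 6.5838 and x_2* = 8.2298.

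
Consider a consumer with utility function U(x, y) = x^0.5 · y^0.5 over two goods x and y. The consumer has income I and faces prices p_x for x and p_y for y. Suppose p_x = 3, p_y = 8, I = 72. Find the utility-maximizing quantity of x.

x* = 12

At p_x=3, p_y=8, I=72: x* = 0.5·72/3 = 12.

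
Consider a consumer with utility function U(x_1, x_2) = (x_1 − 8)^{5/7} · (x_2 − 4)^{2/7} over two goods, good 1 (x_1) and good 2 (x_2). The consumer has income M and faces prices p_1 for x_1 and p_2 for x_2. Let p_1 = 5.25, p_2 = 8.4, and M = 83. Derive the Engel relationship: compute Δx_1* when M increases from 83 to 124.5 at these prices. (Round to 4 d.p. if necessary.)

Δx_1* = 5.6463

MRS = (5/2)·(x_2−4)/(x_1−8). Tangency with p_1/p_2 gives x_2−4 = (2/5)·(p_1/p_2)·(x_1−8).
After buying the subsistence bundle (8, 4), a share 5/7 of the remaining income goes to x_1: x_1* = 8 + 5/7·(M − 8p_1 − 4p_2)/p_1.
Discretionary income = 83 − 8·5.25 − 4·8.4 = 7.4; x_1* = 8 + 5/7·7.4/5.25 = 9.0068.
At M' = 124.5: x_1* = 14.6531. Change: 14.6531 − 9.0068 = 5.6463.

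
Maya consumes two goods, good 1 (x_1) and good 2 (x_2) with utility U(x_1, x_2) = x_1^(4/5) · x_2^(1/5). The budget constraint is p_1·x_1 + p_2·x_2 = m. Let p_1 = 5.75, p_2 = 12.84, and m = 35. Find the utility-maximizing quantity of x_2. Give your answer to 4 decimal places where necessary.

x_2* = 0.5452

Demand: x_1*(p_1,p_2,m) = 0.8·m/p_1 and x_2* = 0.2·m/p_2.
At p_1=5.75, p_2=12.84, m=35: x_2* = 0.2·35/12.84 = 0.5452.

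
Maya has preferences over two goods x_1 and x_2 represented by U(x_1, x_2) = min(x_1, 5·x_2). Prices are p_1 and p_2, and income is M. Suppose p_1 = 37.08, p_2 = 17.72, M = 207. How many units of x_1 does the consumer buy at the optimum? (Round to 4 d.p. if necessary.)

With perfect complements, no substitution: consume in ratio x_1:x_2 = 5:1.
Budget: p_1·x_1 + p_2·(1/5)·x_1 = M, so (5·p_1 + p_2)·x_1 = 5·M.
Demand: x_1*(p_1,p_2,M) = 5·M/(5·p_1 + p_2), x_2* = M/(5·p_1 + p_2).
Here 5·37.08 + 17.72 = 203.12, giving x_1* = 5.0955.

x_1* = 5.0955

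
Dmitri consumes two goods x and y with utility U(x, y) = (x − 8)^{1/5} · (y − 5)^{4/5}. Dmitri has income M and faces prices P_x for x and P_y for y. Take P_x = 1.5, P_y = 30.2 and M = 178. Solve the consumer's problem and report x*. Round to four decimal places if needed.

x* = 10

Substituting into the budget: x* = 8 + 0.2·(M − 8·P_x − 5·P_y)/P_x, and y* = 5 + 0.8·(…)/P_y.
Discretionary income = 178 − 8·1.5 − 5·30.2 = 15; x* = 8 + 0.2·15/1.5 = 10.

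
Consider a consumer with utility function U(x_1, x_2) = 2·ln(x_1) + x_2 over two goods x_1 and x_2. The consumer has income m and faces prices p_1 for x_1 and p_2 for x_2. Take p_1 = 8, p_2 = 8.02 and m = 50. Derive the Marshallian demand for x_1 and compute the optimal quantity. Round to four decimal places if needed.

So x_1*(p_1,p_2) = 2·p_2/p_1, independent of income; and x_2* = (m − 2·p_2)/p_2.
At the given prices: x_1* = 2·8.02/8 = 2.005.

x_1* = 2.005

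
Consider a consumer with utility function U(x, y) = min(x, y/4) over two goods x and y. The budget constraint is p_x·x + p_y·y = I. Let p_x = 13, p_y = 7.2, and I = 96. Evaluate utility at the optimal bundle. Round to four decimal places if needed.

V = 2.2967

Leontief preferences: the optimum is at the kink where x/1 = y/4, i.e. y = 4·x.
Budget: p_x·x + p_y·4·x = I, so (p_x + 4·p_y)·x = I.
Demand: x*(p_x,p_y,I) = I/(p_x + 4·p_y), y* = 4·I/(p_x + 4·p_y).
Here 13 + 4·7.2 = 41.8, giving x* = 2.2967 and y* = 9.1866.
Utility at the optimum: U(2.2967, 9.1866) = 2.2967.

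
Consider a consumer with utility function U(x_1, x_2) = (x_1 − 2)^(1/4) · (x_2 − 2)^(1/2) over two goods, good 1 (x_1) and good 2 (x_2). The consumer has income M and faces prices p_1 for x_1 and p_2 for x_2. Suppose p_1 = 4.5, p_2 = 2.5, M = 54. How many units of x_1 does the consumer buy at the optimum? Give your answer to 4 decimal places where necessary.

MRS = (1/2)·(x_2−2)/(x_1−2). Tangency with p_1/p_2 gives x_2−2 = 2·(p_1/p_2)·(x_1−2).
Substituting into the budget: x_1* = 2 + 1/3·(M − 2·p_1 − 2·p_2)/p_1, and x_2* = 2 + 2/3·(…)/p_2.
Discretionary income = 54 − 2·4.5 − 2·2.5 = 40; x_1* = 2 + 1/3·40/4.5 = 4.963.

x_1* = 4.963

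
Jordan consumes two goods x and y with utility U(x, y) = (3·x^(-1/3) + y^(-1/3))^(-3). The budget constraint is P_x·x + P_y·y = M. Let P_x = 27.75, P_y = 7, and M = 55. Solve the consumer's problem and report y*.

MRS = MU_x/MU_y = 3·(y/x)^(4/3). Set equal to P_x/P_y.
Hence y/x = ((1/3)·P_x/P_y)^(1/(4/3)), i.e. raised to the 0.75 power.
Substitute y = (y/x)·x into the budget: x* = M/(P_x + P_y·(y/x)).
Numerically y/x = 1.232488, so x* = 55/(27.75 + 7·1.232488) = 1.5119 and y* = 1.232488·1.5119 = 1.8634.

y* = 1.8634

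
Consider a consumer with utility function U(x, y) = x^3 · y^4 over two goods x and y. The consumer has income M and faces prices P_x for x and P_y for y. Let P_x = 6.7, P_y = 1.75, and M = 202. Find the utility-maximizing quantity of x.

x* = 12.9211

MU_x/MU_y = (3·y)/(4·x); tangency sets this equal to P_x/P_y.
Rearranging, P_y·y = (4/3)·P_x·x. Substituting into the budget gives P_x·x·(1 + (4/3)) = M.
Demand: x*(P_x,P_y,M) = 3/7·M/P_x and y* = 4/7·M/P_y.
At P_x=6.7, P_y=1.75, M=202: x* = 3/7·202/6.7 = 12.9211.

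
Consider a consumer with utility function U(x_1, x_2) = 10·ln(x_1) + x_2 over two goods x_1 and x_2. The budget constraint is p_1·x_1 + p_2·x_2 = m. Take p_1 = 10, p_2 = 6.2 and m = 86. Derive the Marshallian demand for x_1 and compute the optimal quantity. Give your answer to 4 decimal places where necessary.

Set MRS = p_1/p_2: (10/x_1)/1 = p_1/p_2.
So x_1*(p_1,p_2) = 10·p_2/p_1, independent of income; and x_2* = (m − 10·p_2)/p_2.
At the given prices: x_1* = 10·6.2/10 = 6.2.

x_1* = 6.2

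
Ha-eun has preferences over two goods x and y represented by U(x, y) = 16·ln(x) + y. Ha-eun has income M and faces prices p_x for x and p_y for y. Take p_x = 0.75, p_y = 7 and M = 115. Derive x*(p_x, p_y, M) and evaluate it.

Set MRS = p_x/p_y: (16/x)/1 = p_x/p_y.
So x*(p_x,p_y) = 16·p_y/p_x, independent of income; and y* = (M − 16·p_y)/p_y.
At the given prices: x* = 16·7/0.75 = 149.3333.

x* = 149.3333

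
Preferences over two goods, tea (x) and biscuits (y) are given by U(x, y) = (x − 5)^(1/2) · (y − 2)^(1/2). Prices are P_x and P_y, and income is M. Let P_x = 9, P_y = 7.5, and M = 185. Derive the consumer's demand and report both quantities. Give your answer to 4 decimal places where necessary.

x* = 11.9444, y* = 10.3333

Let x' = x−5, y' = y−2. MRS = y'/x' = P_x/P_y.
After buying the subsistence bundle (5, 2), a share 0.5 of the remaining income goes to x: x* = 5 + 0.5·(M − 5P_x − 2P_y)/P_x.
Discretionary income = 185 − 5·9 − 2·7.5 = 125; x* = 5 + 0.5·125/9 = 11.9444; y* = 2 + 0.5·125/7.5 = 10.3333.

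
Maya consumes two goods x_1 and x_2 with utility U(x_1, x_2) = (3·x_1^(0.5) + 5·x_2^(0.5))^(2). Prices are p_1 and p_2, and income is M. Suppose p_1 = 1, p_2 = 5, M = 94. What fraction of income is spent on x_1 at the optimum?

MU_x_1 ∝ 3·x_1^(-0.5), MU_x_2 ∝ 5·x_2^(-0.5), so MRS = (3/5)·(x_2/x_1)^(0.5) = p_1/p_2.
Hence x_2/x_1 = ((5/3)·p_1/p_2)^(1/(0.5)), i.e. raised to the 2 power.
Substitute x_2 = (x_2/x_1)·x_1 into the budget: x_1* = M/(p_1 + p_2·(x_2/x_1)).
Numerically x_2/x_1 = 0.111111, so x_1* = 94/(1 + 5·0.111111) = 60.4286 and x_2* = 0.111111·60.4286 = 6.7143.
Expenditure on x_1: 1·60.4286 = 60.4286; share = 0.6429.

share on x_1 = 0.6429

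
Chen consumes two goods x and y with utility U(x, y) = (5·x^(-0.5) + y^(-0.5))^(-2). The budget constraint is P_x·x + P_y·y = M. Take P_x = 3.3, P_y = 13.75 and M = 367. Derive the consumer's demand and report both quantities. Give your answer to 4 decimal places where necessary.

MU_x ∝ 5·x^(-1.5), MU_y ∝ y^(-1.5), so MRS = 5·(y/x)^(1.5) = P_x/P_y.
Solve for the ratio: y/x = [(1/5)·P_x/P_y]^(2/3).
With the ratio pinned down, the budget gives x* = M/(P_x + P_y·(y/x)) and y* = (y/x)·x*.
Numerically y/x = 0.132077, so x* = 367/(3.3 + 13.75·0.132077) = 71.7349 and y* = 0.132077·71.7349 = 9.4745.

x* = 71.7349, y* = 9.4745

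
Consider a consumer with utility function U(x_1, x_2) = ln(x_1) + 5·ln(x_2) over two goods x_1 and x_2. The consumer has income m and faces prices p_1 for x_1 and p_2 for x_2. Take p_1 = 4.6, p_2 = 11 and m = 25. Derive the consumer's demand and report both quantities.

The MRS is (1/5)·x_2/x_1. Set MRS = p_1/p_2.
Rearranging, p_2·x_2 = 5·p_1·x_1. Substituting into the budget gives p_1·x_1·(1 + 5) = m.
Demand: x_1*(p_1,p_2,m) = 1/6·m/p_1 and x_2* = 5/6·m/p_2.
At p_1=4.6, p_2=11, m=25: x_1* = 1/6·25/4.6 = 0.9058, x_2* = 1.8939.

x_1* = 0.9058, x_2* = 1.8939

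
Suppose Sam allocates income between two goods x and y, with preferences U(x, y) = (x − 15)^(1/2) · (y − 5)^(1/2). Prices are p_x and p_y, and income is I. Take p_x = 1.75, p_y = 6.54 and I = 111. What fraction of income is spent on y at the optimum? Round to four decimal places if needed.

This is Cobb-Douglas in (x−15, y−5): tangency gives 0.5·p_y·(y−5) = 0.5·p_x·(x−15).
Substituting into the budget: x* = 15 + 0.5·(I − 15·p_x − 5·p_y)/p_x, and y* = 5 + 0.5·(…)/p_y.
Discretionary income = 111 − 15·1.75 − 5·6.54 = 52.05; x* = 15 + 0.5·52.05/1.75 = 29.8714; y* = 5 + 0.5·52.05/6.54 = 8.9794.
Expenditure on y: 6.54·8.9794 = 58.725; share = 0.5291.

share on y = 0.5291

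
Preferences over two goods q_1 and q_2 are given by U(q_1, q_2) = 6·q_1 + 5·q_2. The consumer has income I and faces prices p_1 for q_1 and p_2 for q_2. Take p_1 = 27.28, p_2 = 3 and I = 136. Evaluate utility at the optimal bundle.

Linear utility — the consumer picks whichever good has higher MU/price: 6/27.28 = 0.2199 vs 5/3 = 1.6667.
q_2 gives more utility per dollar, so spend all income on q_2: q_2* = I/p_2, q_1* = 0.
Numerically: q_1* = 0, q_2* = 45.3333.
Utility at the optimum: U(0, 45.3333) = 226.6667.

V = 226.6667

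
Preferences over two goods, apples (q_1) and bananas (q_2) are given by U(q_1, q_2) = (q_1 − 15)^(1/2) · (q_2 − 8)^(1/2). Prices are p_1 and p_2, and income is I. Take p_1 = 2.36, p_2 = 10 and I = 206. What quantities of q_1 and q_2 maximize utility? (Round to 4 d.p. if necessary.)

Let q_1' = q_1−15, q_2' = q_2−8. MRS = q_2'/q_1' = p_1/p_2.
After buying the subsistence bundle (15, 8), a share 0.5 of the remaining income goes to q_1: q_1* = 15 + 0.5·(I − 15p_1 − 8p_2)/p_1.
Discretionary income = 206 − 15·2.36 − 8·10 = 90.6; q_1* = 15 + 0.5·90.6/2.36 = 34.1949; q_2* = 8 + 0.5·90.6/10 = 12.53.

q_1* = 34.1949, q_2* = 12.53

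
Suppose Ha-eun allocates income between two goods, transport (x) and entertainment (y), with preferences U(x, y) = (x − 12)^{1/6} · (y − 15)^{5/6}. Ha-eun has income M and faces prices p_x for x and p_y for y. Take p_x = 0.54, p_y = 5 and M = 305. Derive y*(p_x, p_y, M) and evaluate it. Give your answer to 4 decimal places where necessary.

After buying the subsistence bundle (12, 15), a share 1/6 of the remaining income goes to x: x* = 12 + 1/6·(M − 12p_x − 15p_y)/p_x.
Discretionary income = 305 − 12·0.54 − 15·5 = 223.52; y* = 15 + 5/6·223.52/5 = 52.2533.

y* = 52.2533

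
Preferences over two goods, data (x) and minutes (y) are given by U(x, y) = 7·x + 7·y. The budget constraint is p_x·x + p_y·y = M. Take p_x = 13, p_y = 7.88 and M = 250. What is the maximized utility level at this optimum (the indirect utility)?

V = 222.0812

Linear utility — the consumer picks whichever good has higher MU/price: 7/13 = 0.5385 vs 7/7.88 = 0.8883.
y gives more utility per dollar, so spend all income on y: y* = M/p_y, x* = 0.
Numerically: x* = 0, y* = 31.7259.
Utility at the optimum: U(0, 31.7259) = 222.0812.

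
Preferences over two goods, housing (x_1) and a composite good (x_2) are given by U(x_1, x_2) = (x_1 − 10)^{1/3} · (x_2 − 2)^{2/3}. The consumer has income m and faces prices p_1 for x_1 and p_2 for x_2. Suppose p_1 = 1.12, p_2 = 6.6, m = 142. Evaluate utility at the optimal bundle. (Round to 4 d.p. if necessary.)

V = 17.0296

This is Cobb-Douglas in (x_1−10, x_2−2): tangency gives 1/3·p_2·(x_2−2) = 2/3·p_1·(x_1−10).
After buying the subsistence bundle (10, 2), a share 1/3 of the remaining income goes to x_1: x_1* = 10 + 1/3·(m − 10p_1 − 2p_2)/p_1.
Discretionary income = 142 − 10·1.12 − 2·6.6 = 117.6; x_1* = 10 + 1/3·117.6/1.12 = 45; x_2* = 2 + 2/3·117.6/6.6 = 13.8788.
Utility at the optimum: U(45, 13.8788) = 17.0296.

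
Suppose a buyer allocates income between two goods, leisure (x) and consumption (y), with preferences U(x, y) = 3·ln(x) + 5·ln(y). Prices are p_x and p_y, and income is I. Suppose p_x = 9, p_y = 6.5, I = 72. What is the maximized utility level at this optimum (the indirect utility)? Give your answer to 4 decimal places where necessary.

MU_x/MU_y = (3·y)/(5·x); tangency sets this equal to p_x/p_y.
Rearranging, p_y·y = (5/3)·p_x·x. Substituting into the budget gives p_x·x·(1 + (5/3)) = I.
Demand: x*(p_x,p_y,I) = 0.375·I/p_x and y* = 0.625·I/p_y.
At p_x=9, p_y=6.5, I=72: x* = 0.375·72/9 = 3, y* = 6.9231.
Utility at the optimum: U(3, 6.9231) = 12.9701.

V = 12.9701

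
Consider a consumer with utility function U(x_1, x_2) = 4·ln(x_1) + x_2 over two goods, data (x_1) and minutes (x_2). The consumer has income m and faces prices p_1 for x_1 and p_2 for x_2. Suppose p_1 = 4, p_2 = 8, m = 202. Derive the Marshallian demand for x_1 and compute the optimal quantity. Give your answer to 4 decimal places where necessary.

Set MRS = p_1/p_2: (4/x_1)/1 = p_1/p_2.
So x_1*(p_1,p_2) = 4·p_2/p_1, independent of income; and x_2* = (m − 4·p_2)/p_2.
At the given prices: x_1* = 4·8/4 = 8.

x_1* = 8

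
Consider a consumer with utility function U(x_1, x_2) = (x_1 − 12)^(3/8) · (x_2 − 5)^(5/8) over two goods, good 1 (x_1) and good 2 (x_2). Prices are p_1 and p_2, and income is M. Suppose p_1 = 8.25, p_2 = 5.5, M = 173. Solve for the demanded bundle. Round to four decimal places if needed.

This is Cobb-Douglas in (x_1−12, x_2−5): tangency gives 0.375·p_2·(x_2−5) = 0.625·p_1·(x_1−12).
After buying the subsistence bundle (12, 5), a share 0.375 of the remaining income goes to x_1: x_1* = 12 + 0.375·(M − 12p_1 − 5p_2)/p_1.
Discretionary income = 173 − 12·8.25 − 5·5.5 = 46.5; x_1* = 12 + 0.375·46.5/8.25 = 14.1136; x_2* = 5 + 0.625·46.5/5.5 = 10.2841.

x_1* = 14.1136, x_2* = 10.2841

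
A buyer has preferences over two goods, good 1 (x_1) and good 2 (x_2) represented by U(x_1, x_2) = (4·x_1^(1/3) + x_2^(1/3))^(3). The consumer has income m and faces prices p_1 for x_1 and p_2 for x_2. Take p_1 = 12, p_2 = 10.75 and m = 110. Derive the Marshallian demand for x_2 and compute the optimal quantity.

x_2* = 1.1937

From the CES first-order condition, 4·(x_2/x_1)^(2/3) = p_1/p_2.
Hence x_2/x_1 = ((1/4)·p_1/p_2)^(1/(2/3)), i.e. raised to the 1.5 power.
Substitute x_2 = (x_2/x_1)·x_1 into the budget: x_1* = m/(p_1 + p_2·(x_2/x_1)).
Numerically x_2/x_1 = 0.147424, so x_1* = 110/(12 + 10.75·0.147424) = 8.0973 and x_2* = 0.147424·8.0973 = 1.1937.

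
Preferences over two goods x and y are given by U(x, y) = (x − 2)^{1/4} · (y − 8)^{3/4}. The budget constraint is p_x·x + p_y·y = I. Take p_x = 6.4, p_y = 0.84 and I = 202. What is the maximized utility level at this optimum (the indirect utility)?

This is Cobb-Douglas in (x−2, y−8): tangency gives 0.25·p_y·(y−8) = 0.75·p_x·(x−2).
Substituting into the budget: x* = 2 + 0.25·(I − 2·p_x − 8·p_y)/p_x, and y* = 8 + 0.75·(…)/p_y.
Discretionary income = 202 − 2·6.4 − 8·0.84 = 182.48; x* = 2 + 0.25·182.48/6.4 = 9.1281; y* = 8 + 0.75·182.48/0.84 = 170.9286.
Utility at the optimum: U(9.1281, 170.9286) = 74.5147.

V = 74.5147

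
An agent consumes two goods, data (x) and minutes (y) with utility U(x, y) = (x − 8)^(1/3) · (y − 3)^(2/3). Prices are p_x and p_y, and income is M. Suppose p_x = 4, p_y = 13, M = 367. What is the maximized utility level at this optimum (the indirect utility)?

Let x' = x−8, y' = y−3. MRS = (1/2)·y'/x' = p_x/p_y.
Substituting into the budget: x* = 8 + 1/3·(M − 8·p_x − 3·p_y)/p_x, and y* = 3 + 2/3·(…)/p_y.
Discretionary income = 367 − 8·4 − 3·13 = 296; x* = 8 + 1/3·296/4 = 32.6667; y* = 3 + 2/3·296/13 = 18.1795.
Utility at the optimum: U(32.6667, 18.1795) = 17.846.

V = 17.846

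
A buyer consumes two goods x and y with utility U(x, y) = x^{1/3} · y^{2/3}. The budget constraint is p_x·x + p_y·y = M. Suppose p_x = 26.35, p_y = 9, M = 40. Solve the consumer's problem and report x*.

MU_x/MU_y = (1/3·y)/(2/3·x); tangency sets this equal to p_x/p_y.
So 1/3·p_y·y = 2/3·p_x·x; combined with the budget, a share 1/3 of income goes to x.
Demand: x*(p_x,p_y,M) = 1/3·M/p_x and y* = 2/3·M/p_y.
At p_x=26.35, p_y=9, M=40: x* = 1/3·40/26.35 = 0.506.

x* = 0.506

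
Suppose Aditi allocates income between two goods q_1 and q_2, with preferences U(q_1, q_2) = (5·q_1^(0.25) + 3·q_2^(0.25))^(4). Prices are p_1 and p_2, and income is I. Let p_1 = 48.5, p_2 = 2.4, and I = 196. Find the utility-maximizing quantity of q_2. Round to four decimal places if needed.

MRS = MU_q_1/MU_q_2 = (5/3)·(q_2/q_1)^(0.75). Set equal to p_1/p_2.
Solve for the ratio: q_2/q_1 = [(3/5)·p_1/p_2]^(4/3).
With the ratio pinned down, the budget gives q_1* = I/(p_1 + p_2·(q_2/q_1)) and q_2* = (q_2/q_1)·q_1*.
Numerically q_2/q_1 = 27.855374, so q_1* = 196/(48.5 + 2.4·27.855374) = 1.6991 and q_2* = 27.855374·1.6991 = 47.33.

q_2* = 47.33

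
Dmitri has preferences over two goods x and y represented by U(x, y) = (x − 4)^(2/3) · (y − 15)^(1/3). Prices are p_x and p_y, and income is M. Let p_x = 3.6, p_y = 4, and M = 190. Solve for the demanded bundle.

Substituting into the budget: x* = 4 + 2/3·(M − 4·p_x − 15·p_y)/p_x, and y* = 15 + 1/3·(…)/p_y.
Discretionary income = 190 − 4·3.6 − 15·4 = 115.6; x* = 4 + 2/3·115.6/3.6 = 25.4074; y* = 15 + 1/3·115.6/4 = 24.6333.

x* = 25.4074, y* = 24.6333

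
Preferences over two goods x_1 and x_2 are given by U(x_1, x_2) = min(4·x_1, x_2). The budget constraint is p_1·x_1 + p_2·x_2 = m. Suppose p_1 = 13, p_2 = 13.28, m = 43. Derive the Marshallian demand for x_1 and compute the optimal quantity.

With perfect complements, no substitution: consume in ratio x_1:x_2 = 1:4.
Budget: p_1·x_1 + p_2·4·x_1 = m, so (p_1 + 4·p_2)·x_1 = m.
Demand: x_1*(p_1,p_2,m) = m/(p_1 + 4·p_2), x_2* = 4·m/(p_1 + 4·p_2).
Here 13 + 4·13.28 = 66.12, giving x_1* = 0.6503.

x_1* = 0.6503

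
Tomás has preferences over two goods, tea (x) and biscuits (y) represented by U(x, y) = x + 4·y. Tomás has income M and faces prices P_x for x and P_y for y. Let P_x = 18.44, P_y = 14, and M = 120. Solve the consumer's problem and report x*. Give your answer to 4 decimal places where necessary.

y gives more utility per dollar, so spend all income on y: y* = M/P_y, x* = 0.
Numerically: x* = 0, y* = 8.5714.

x* = 0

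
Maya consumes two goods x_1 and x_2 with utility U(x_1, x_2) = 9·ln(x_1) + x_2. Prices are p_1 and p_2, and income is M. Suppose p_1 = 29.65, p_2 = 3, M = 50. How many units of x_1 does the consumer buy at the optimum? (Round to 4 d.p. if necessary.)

MU_x_1 = 9/x_1, MU_x_2 = 1. Tangency: 9/x_1 = p_1/p_2.
So x_1*(p_1,p_2) = 9·p_2/p_1, independent of income; and x_2* = (M − 9·p_2)/p_2.
At the given prices: x_1* = 9·3/29.65 = 0.9106.

x_1* = 0.9106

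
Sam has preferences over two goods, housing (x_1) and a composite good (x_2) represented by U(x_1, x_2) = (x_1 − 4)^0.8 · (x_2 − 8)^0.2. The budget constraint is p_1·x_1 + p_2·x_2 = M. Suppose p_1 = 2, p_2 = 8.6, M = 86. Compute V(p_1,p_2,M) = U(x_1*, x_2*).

Let x_1' = x_1−4, x_2' = x_2−8. MRS = 4·x_2'/x_1' = p_1/p_2.
Substituting into the budget: x_1* = 4 + 0.8·(M − 4·p_1 − 8·p_2)/p_1, and x_2* = 8 + 0.2·(…)/p_2.
Discretionary income = 86 − 4·2 − 8·8.6 = 9.2; x_1* = 4 + 0.8·9.2/2 = 7.68; x_2* = 8 + 0.2·9.2/8.6 = 8.214.
Utility at the optimum: U(7.68, 8.214) = 2.0833.

V = 2.0833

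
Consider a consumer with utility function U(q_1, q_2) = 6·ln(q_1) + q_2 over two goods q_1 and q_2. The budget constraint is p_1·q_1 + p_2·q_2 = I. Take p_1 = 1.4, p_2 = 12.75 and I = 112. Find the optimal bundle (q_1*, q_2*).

MU_q_1 = 6/q_1, MU_q_2 = 1. Tangency: 6/q_1 = p_1/p_2.
So q_1*(p_1,p_2) = 6·p_2/p_1, independent of income; and q_2* = (I − 6·p_2)/p_2.
At the given prices: q_1* = 6·12.75/1.4 = 54.6429, and q_2* = 2.7843.

q_1* = 54.6429, q_2* = 2.7843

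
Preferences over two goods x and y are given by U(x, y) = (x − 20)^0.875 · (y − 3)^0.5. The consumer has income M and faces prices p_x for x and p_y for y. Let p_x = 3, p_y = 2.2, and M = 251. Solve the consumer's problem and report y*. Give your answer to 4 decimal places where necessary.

y* = 33.4793

This is Cobb-Douglas in (x−20, y−3): tangency gives 0.875·p_y·(y−3) = 0.5·p_x·(x−20).
Substituting into the budget: x* = 20 + 7/11·(M − 20·p_x − 3·p_y)/p_x, and y* = 3 + 4/11·(…)/p_y.
Discretionary income = 251 − 20·3 − 3·2.2 = 184.4; y* = 3 + 4/11·184.4/2.2 = 33.4793.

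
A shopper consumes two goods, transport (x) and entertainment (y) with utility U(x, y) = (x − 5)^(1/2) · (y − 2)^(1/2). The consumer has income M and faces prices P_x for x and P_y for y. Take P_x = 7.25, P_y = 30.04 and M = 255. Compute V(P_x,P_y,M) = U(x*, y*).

V = 5.3758

Substituting into the budget: x* = 5 + 0.5·(M − 5·P_x − 2·P_y)/P_x, and y* = 2 + 0.5·(…)/P_y.
Discretionary income = 255 − 5·7.25 − 2·30.04 = 158.67; x* = 5 + 0.5·158.67/7.25 = 15.9428; y* = 2 + 0.5·158.67/30.04 = 4.641.
Utility at the optimum: U(15.9428, 4.641) = 5.3758.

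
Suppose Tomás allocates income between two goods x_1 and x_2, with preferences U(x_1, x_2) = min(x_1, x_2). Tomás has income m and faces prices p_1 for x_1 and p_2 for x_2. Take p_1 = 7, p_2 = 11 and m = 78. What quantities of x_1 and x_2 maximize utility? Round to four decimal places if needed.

Leontief preferences: the optimum is at the kink where x_1/1 = x_2/1, i.e. x_2 = x_1.
Budget: p_1·x_1 + p_2·x_1 = m, so (p_1 + p_2)·x_1 = m.
Demand: x_1*(p_1,p_2,m) = m/(p_1 + p_2), x_2* = m/(p_1 + p_2).
Here 7 + 11 = 18, giving x_1* = 4.3333 and x_2* = 4.3333.

x_1* = 4.3333, x_2* = 4.3333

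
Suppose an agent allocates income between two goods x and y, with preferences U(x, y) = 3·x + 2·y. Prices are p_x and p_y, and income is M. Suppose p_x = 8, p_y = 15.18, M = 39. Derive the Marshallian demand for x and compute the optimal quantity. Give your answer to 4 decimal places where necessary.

x* = 4.875

Linear utility — the consumer picks whichever good has higher MU/price: 3/8 = 0.375 vs 2/15.18 = 0.1318.
x gives more utility per dollar, so spend all income on x: x* = M/p_x, y* = 0.
Numerically: x* = 4.875, y* = 0.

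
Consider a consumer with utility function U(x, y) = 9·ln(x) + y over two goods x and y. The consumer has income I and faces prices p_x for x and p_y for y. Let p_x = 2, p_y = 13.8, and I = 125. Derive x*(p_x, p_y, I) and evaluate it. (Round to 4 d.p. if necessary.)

Set MRS = p_x/p_y: (9/x)/1 = p_x/p_y.
So x*(p_x,p_y) = 9·p_y/p_x, independent of income; and y* = (I − 9·p_y)/p_y.
At the given prices: x* = 9·13.8/2 = 62.1.

x* = 62.1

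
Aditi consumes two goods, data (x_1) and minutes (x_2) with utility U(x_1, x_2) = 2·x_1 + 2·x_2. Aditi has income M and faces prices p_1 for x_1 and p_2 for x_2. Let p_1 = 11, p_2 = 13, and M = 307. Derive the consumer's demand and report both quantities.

x_1 gives more utility per dollar, so spend all income on x_1: x_1* = M/p_1, x_2* = 0.
Numerically: x_1* = 27.9091, x_2* = 0.

x_1* = 27.9091, x_2* = 0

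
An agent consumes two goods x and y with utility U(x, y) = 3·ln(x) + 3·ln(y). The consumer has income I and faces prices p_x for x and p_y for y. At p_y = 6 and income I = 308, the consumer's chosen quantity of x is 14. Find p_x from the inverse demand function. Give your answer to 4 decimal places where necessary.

The MRS is y/x. Set MRS = p_x/p_y.
So 3·p_y·y = 3·p_x·x; combined with the budget, a share 0.5 of income goes to x.
Demand: x*(p_x,p_y,I) = 0.5·I/p_x and y* = 0.5·I/p_y.
Set x* = 14 in the demand function and solve for p_x: p_x = 11.

p_x = 11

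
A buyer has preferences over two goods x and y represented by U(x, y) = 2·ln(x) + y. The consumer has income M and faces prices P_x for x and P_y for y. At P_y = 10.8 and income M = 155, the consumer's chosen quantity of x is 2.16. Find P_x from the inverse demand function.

P_x = 10

Set MRS = P_x/P_y: (2/x)/1 = P_x/P_y.
So x*(P_x,P_y) = 2·P_y/P_x, independent of income; and y* = (M − 2·P_y)/P_y.
Set x* = 2.16 in the demand function and solve for P_x: P_x = 10.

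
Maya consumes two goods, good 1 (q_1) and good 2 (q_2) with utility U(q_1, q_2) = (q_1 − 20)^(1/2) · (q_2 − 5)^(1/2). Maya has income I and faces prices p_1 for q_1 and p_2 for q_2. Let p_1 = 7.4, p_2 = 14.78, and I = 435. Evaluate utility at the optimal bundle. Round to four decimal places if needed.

After buying the subsistence bundle (20, 5), a share 0.5 of the remaining income goes to q_1: q_1* = 20 + 0.5·(I − 20p_1 − 5p_2)/p_1.
Discretionary income = 435 − 20·7.4 − 5·14.78 = 213.1; q_1* = 20 + 0.5·213.1/7.4 = 34.3986; q_2* = 5 + 0.5·213.1/14.78 = 12.2091.
Utility at the optimum: U(34.3986, 12.2091) = 10.1883.

V = 10.1883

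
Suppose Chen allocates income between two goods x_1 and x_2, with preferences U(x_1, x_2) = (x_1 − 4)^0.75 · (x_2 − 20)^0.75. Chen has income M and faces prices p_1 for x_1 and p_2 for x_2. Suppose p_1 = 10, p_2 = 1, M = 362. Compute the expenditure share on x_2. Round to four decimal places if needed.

share on x_2 = 0.4724

Let x_1' = x_1−4, x_2' = x_2−20. MRS = x_2'/x_1' = p_1/p_2.
Substituting into the budget: x_1* = 4 + 0.5·(M − 4·p_1 − 20·p_2)/p_1, and x_2* = 20 + 0.5·(…)/p_2.
Discretionary income = 362 − 4·10 − 20·1 = 302; x_1* = 4 + 0.5·302/10 = 19.1; x_2* = 20 + 0.5·302/1 = 171.
Expenditure on x_2: 1·171 = 171; share = 0.4724.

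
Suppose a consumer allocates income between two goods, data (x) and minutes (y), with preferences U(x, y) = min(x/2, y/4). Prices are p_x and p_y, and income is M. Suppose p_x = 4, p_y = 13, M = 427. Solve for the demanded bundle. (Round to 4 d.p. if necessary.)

x* = 14.2333, y* = 28.4667

Demand: x*(p_x,p_y,M) = 2·M/(2·p_x + 4·p_y), y* = 4·M/(2·p_x + 4·p_y).
Here 2·4 + 4·13 = 60, giving x* = 14.2333 and y* = 28.4667.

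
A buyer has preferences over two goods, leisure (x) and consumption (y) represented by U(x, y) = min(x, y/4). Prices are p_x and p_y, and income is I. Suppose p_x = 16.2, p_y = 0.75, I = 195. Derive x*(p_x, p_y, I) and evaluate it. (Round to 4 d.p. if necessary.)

With perfect complements, no substitution: consume in ratio x:y = 1:4.
Budget: p_x·x + p_y·4·x = I, so (p_x + 4·p_y)·x = I.
Demand: x*(p_x,p_y,I) = I/(p_x + 4·p_y), y* = 4·I/(p_x + 4·p_y).
Here 16.2 + 4·0.75 = 19.2, giving x* = 10.1562.

x* = 10.1562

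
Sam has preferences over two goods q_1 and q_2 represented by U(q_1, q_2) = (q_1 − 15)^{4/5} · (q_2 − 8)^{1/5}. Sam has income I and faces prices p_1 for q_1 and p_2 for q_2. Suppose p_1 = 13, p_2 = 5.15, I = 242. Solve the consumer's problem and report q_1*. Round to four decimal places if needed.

This is Cobb-Douglas in (q_1−15, q_2−8): tangency gives 0.8·p_2·(q_2−8) = 0.2·p_1·(q_1−15).
After buying the subsistence bundle (15, 8), a share 0.8 of the remaining income goes to q_1: q_1* = 15 + 0.8·(I − 15p_1 − 8p_2)/p_1.
Discretionary income = 242 − 15·13 − 8·5.15 = 5.8; q_1* = 15 + 0.8·5.8/13 = 15.3569.

q_1* = 15.3569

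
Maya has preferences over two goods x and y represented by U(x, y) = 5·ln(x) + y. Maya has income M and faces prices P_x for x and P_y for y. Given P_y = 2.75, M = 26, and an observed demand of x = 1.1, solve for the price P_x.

MU_x = 5/x, MU_y = 1. Tangency: 5/x = P_x/P_y.
So x*(P_x,P_y) = 5·P_y/P_x, independent of income; and y* = (M − 5·P_y)/P_y.
Set x* = 1.1 in the demand function and solve for P_x: P_x = 12.5.

P_x = 12.5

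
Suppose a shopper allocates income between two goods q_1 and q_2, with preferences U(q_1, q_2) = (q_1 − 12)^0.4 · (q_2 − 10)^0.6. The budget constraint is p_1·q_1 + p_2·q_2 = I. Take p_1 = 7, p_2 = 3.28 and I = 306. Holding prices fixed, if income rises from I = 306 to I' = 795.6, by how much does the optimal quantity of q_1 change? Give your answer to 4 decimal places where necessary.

This is Cobb-Douglas in (q_1−12, q_2−10): tangency gives 0.4·p_2·(q_2−10) = 0.6·p_1·(q_1−12).
After buying the subsistence bundle (12, 10), a share 0.4 of the remaining income goes to q_1: q_1* = 12 + 0.4·(I − 12p_1 − 10p_2)/p_1.
Discretionary income = 306 − 12·7 − 10·3.28 = 189.2; q_1* = 12 + 0.4·189.2/7 = 22.8114.
At I' = 795.6: q_1* = 50.7886. Change: 50.7886 − 22.8114 = 27.9771.

Δq_1* = 27.9771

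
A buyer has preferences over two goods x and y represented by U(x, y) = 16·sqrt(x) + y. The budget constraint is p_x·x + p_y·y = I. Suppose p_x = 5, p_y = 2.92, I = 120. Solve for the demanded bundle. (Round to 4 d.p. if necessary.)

x* = 21.8276, y* = 3.7199

Set MRS = p_x/p_y: 8·x^(−1/2) = p_x/p_y.
Thus x* = (8·p_y/p_x)² — independent of I — with the rest of income spent on y.
Plugging in: x* = (8·2.92/5)² = 21.8276, y* = 3.7199.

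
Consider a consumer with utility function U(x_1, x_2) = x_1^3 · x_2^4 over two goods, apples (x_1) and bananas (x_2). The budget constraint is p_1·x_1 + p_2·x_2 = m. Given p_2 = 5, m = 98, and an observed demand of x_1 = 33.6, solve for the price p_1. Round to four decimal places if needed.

p_1 = 1.25

MU_x_1/MU_x_2 = (3·x_2)/(4·x_1); tangency sets this equal to p_1/p_2.
Rearranging, p_2·x_2 = (4/3)·p_1·x_1. Substituting into the budget gives p_1·x_1·(1 + (4/3)) = m.
Demand: x_1*(p_1,p_2,m) = 3/7·m/p_1 and x_2* = 4/7·m/p_2.
Set x_1* = 33.6 in the demand function and solve for p_1: p_1 = 1.25.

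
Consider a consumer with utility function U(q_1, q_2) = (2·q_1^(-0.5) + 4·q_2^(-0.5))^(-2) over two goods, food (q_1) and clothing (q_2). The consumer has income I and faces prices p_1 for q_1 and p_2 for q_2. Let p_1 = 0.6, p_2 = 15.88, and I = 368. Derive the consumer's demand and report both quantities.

MRS = MU_q_1/MU_q_2 = (1/2)·(q_2/q_1)^(1.5). Set equal to p_1/p_2.
Hence q_2/q_1 = (2·p_1/p_2)^(1/(1.5)), i.e. raised to the 2/3 power.
Substitute q_2 = (q_2/q_1)·q_1 into the budget: q_1* = I/(p_1 + p_2·(q_2/q_1)).
Numerically q_2/q_1 = 0.178739, so q_1* = 368/(0.6 + 15.88·0.178739) = 107.0271 and q_2* = 0.178739·107.0271 = 19.13.

q_1* = 107.0271, q_2* = 19.13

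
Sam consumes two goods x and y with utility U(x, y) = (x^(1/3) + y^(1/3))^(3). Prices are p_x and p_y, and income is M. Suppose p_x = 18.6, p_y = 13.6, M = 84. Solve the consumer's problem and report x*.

x* = 2.0817

MU_x ∝ x^(-2/3), MU_y ∝ y^(-2/3), so MRS = (y/x)^(2/3) = p_x/p_y.
Solve for the ratio: y/x = [p_x/p_y]^(1.5).
Substitute y = (y/x)·x into the budget: x* = M/(p_x + p_y·(y/x)).
Numerically y/x = 1.599415, so x* = 84/(18.6 + 13.6·1.599415) = 2.0817.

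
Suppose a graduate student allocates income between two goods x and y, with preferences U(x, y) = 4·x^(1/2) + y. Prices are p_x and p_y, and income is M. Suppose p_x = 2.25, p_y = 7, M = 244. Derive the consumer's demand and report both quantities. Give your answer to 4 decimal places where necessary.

Set MRS = p_x/p_y: 2·x^(−1/2) = p_x/p_y.
Thus x* = (2·p_y/p_x)² — independent of M — with the rest of income spent on y.
Plugging in: x* = (2·7/2.25)² = 38.716, y* = 22.4127.

x* = 38.716, y* = 22.4127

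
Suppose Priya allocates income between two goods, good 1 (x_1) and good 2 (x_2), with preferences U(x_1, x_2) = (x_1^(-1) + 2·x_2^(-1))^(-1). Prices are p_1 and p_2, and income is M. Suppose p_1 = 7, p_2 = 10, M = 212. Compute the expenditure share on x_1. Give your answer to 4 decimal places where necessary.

MU_x_1 ∝ x_1^(-2), MU_x_2 ∝ 2·x_2^(-2), so MRS = (1/2)·(x_2/x_1)^(2) = p_1/p_2.
Hence x_2/x_1 = (2·p_1/p_2)^(1/(2)), i.e. raised to the 0.5 power.
Substitute x_2 = (x_2/x_1)·x_1 into the budget: x_1* = M/(p_1 + p_2·(x_2/x_1)).
Numerically x_2/x_1 = 1.183216, so x_1* = 212/(7 + 10·1.183216) = 11.2573 and x_2* = 1.183216·11.2573 = 13.3199.
Expenditure on x_1: 7·11.2573 = 78.8014; share = 0.3717.

share on x_1 = 0.3717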